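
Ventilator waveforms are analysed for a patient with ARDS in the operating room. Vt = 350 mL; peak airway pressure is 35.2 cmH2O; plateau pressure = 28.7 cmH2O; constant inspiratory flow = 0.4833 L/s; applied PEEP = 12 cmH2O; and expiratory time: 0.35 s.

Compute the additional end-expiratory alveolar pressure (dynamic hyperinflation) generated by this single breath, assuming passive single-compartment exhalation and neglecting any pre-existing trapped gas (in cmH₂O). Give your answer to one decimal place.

R = (PIP − Pplat)/V̇ = (35.2 − 28.7) / 0.4833 = 6.5/0.4833 = 13.449 cmH2O·s/L.
C = Vt/(Pplat − PEEP) = 350.0 / (28.7 − 12) = 350.0/16.7 = 20.958 mL/cmH2O.
τ = R × C = 13.449 × 0.02096 L/cmH2O = 0.2819 s.
Fraction remaining = e^(−Te/τ) = e^(−0.35/0.2819) = 0.2889; trapped volume = 350.0 × 0.2889 = 101.12 mL.
Additional alveolar pressure from trapping ≈ V_trapped / C = 101.12 / 20.958 = 4.825 cmH2O.

4.8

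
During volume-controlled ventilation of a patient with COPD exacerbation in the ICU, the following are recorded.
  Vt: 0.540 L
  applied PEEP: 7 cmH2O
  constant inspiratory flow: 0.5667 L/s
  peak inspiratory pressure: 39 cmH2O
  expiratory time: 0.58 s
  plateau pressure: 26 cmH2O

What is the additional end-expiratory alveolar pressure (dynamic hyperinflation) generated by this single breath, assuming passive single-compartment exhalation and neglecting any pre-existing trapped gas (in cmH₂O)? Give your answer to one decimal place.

R = (PIP − Pplat)/V̇ = (39 − 26) / 0.5667 = 13.0/0.5667 = 22.94 cmH2O·s/L.
C = Vt/(Pplat − PEEP) = 540.0 / (26 − 7) = 540.0/19.0 = 28.421 mL/cmH2O.
τ = R × C = 22.94 × 0.02842 L/cmH2O = 0.652 s.
Fraction remaining = e^(−Te/τ) = e^(−0.58/0.652) = 0.4108; trapped volume = 540.0 × 0.4108 = 221.83 mL.
Additional alveolar pressure from trapping ≈ V_trapped / C = 221.83 / 28.421 = 7.805 cmH2O.

7.8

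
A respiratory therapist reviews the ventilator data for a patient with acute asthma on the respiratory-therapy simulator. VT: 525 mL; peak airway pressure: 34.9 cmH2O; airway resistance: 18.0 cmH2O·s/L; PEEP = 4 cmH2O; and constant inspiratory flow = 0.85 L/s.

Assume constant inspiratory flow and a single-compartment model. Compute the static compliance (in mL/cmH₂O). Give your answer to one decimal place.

33.7

Equation of motion (constant flow): PIP = Vt/C + R·V̇ + PEEP.
Vt/C = PIP − R·V̇ − PEEP = 34.9 − 18.0×0.85 − 4 = 34.9 − 15.3 − 4 = 15.6 cmH2O.
C = Vt / 15.6 = 525 / 15.6 = 33.654 mL/cmH2O.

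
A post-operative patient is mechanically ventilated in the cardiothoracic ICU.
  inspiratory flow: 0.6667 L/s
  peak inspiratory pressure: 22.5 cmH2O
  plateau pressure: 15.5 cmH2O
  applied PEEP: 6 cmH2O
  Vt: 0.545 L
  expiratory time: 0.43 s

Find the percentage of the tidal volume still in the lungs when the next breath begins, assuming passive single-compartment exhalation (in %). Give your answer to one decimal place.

R = (PIP − Pplat)/V̇ = (22.5 − 15.5) / 0.6667 = 7.0/0.6667 = 10.499 cmH2O·s/L.
C = Vt/(Pplat − PEEP) = 545.0 / (15.5 − 6) = 545.0/9.5 = 57.368 mL/cmH2O.
τ = R × C = 10.499 × 0.05737 L/cmH2O = 0.6023 s.
Fraction remaining at end-expiration = e^(−Te/τ) = e^(−0.43/0.6023) = 0.4897 → 48.97%.

49.0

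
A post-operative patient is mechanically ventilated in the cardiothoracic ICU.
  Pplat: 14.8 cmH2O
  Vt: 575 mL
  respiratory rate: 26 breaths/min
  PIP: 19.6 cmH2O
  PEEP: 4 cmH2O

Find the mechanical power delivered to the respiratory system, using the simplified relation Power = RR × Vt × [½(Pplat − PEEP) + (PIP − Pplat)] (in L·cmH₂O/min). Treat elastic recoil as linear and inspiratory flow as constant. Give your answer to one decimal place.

Per-breath work = Vt × [½(Pplat−PEEP) + (PIP−Pplat)] = 0.575 × [0.5×10.8 + 4.8] = 0.575 × 10.2 = 5.865 L·cmH2O.
Power = 26 × 5.865 = 152.49 L·cmH2O/min.

152.5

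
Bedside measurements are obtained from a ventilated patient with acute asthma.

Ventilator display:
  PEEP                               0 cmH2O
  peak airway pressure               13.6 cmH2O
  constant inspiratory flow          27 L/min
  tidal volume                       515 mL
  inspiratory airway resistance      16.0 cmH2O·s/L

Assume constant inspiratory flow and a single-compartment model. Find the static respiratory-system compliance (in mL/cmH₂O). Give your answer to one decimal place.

80.5

Flow: 27 L/min ÷ 60 = 0.45 L/s.
Equation of motion (constant flow): PIP = Vt/C + R·V̇ + PEEP.
Vt/C = PIP − R·V̇ − PEEP = 13.6 − 16.0×0.45 − 0 = 13.6 − 7.2 − 0 = 6.4 cmH2O.
C = Vt / 6.4 = 515 / 6.4 = 80.469 mL/cmH2O.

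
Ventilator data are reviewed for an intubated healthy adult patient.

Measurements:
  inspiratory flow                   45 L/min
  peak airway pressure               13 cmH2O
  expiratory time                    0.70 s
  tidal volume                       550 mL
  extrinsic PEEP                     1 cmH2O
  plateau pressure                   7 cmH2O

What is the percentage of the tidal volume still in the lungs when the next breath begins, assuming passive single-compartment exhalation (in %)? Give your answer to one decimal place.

38.5

Flow: 45 L/min ÷ 60 = 0.75 L/s.
R = (PIP − Pplat)/V̇ = (13 − 7) / 0.75 = 6.0/0.75 = 8.0 cmH2O·s/L.
C = Vt/(Pplat − PEEP) = 550.0 / (7 − 1) = 550.0/6.0 = 91.667 mL/cmH2O.
τ = R × C = 8.0 × 0.09167 L/cmH2O = 0.7334 s.
Fraction remaining at end-expiration = e^(−Te/τ) = e^(−0.70/0.7334) = 0.385 → 38.5%.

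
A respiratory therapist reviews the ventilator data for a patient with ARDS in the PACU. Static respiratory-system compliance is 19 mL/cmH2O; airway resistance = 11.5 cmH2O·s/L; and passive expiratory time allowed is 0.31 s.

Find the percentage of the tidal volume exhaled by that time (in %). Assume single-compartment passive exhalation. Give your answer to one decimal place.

τ = R × C = 11.5 × 19 mL/cmH2O = 11.5 × 0.019 L/cmH2O = 0.2185 s.
Passive exhalation: V(t)/V₀ = e^(−t/τ) = e^(−0.31/0.2185) = 0.242.
Fraction exhaled = 1 − 0.242 = 0.758 → 75.8%.

75.8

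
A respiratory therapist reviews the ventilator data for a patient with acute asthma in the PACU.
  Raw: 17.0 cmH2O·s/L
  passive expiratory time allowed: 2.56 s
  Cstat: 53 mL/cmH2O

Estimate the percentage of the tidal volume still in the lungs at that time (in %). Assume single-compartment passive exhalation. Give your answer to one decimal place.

5.8

τ = R × C = 17.0 × 53 mL/cmH2O = 17.0 × 0.053 L/cmH2O = 0.901 s.
Passive exhalation: V(t)/V₀ = e^(−t/τ) = e^(−2.56/0.901) = 0.05835.
Fraction remaining = 0.05835 → 5.835%.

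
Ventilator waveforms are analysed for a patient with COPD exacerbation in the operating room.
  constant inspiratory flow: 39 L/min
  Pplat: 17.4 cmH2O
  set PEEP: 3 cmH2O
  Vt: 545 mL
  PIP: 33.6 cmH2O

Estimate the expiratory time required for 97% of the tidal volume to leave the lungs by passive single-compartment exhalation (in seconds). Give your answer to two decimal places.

3.31

Flow: 39 L/min ÷ 60 = 0.65 L/s.
R = (PIP − Pplat)/V̇ = (33.6 − 17.4) / 0.65 = 16.2/0.65 = 24.923 cmH2O·s/L.
C = Vt/(Pplat − PEEP) = 545.0 / (17.4 − 3) = 545.0/14.4 = 37.847 mL/cmH2O.
τ = R × C = 24.923 × 0.03785 L/cmH2O = 0.9433 s.
t = −τ·ln(1 − 0.97) = −0.9433·ln(0.03) = 3.308 s.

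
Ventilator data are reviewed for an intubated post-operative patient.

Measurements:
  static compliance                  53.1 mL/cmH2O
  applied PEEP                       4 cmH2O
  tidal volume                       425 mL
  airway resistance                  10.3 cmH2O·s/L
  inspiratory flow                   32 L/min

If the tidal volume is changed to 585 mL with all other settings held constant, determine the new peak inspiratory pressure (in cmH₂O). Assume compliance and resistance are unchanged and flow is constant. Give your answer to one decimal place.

Flow: 32 L/min ÷ 60 = 0.5333 L/s.
PIP = Vt/C + R·V̇ + PEEP (constant-flow equation of motion).
Only the elastic term changes: ΔPIP = ΔVt / C = (585 − 425) / 53.1 = 3.013 cmH2O.
Original PIP = 425/53.1 + 10.3×0.5333 + 4 = 17.497 cmH2O; new PIP = 17.497 + (3.013) = 20.51 cmH2O.

20.5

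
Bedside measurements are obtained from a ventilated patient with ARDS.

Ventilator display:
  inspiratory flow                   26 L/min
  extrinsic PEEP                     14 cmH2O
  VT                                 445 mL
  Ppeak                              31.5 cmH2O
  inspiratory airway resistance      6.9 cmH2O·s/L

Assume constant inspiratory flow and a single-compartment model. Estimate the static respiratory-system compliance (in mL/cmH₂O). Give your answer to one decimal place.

Flow: 26 L/min ÷ 60 = 0.4333 L/s.
Equation of motion (constant flow): PIP = Vt/C + R·V̇ + PEEP.
Vt/C = PIP − R·V̇ − PEEP = 31.5 − 6.9×0.4333 − 14 = 31.5 − 2.99 − 14 = 14.51 cmH2O.
C = Vt / 14.51 = 445 / 14.51 = 30.669 mL/cmH2O.

30.7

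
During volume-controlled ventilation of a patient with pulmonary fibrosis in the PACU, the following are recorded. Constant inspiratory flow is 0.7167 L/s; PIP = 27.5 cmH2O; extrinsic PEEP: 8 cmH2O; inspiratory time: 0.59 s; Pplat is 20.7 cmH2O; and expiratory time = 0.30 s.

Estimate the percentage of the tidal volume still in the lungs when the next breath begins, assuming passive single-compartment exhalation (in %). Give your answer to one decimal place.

Vt = flow × Ti = 0.7167 L/s × 0.59 s × 1000 mL/L = 422.85 mL.
R = (PIP − Pplat)/V̇ = (27.5 − 20.7) / 0.7167 = 6.8/0.7167 = 9.488 cmH2O·s/L.
C = Vt/(Pplat − PEEP) = 422.85 / (20.7 − 8) = 422.85/12.7 = 33.295 mL/cmH2O.
τ = R × C = 9.488 × 0.0333 L/cmH2O = 0.316 s.
Fraction remaining at end-expiration = e^(−Te/τ) = e^(−0.30/0.316) = 0.387 → 38.7%.

38.7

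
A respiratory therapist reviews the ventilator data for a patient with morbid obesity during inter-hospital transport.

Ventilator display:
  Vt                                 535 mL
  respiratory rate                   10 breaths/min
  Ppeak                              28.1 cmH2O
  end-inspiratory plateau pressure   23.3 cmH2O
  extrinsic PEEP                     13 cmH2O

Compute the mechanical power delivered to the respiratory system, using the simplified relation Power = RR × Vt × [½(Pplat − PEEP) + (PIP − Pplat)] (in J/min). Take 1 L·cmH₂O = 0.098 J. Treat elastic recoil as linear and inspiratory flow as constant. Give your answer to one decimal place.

5.2

Per-breath work = Vt × [½(Pplat−PEEP) + (PIP−Pplat)] = 0.535 × [0.5×10.3 + 4.8] = 0.535 × 9.95 = 5.323 L·cmH2O.
Power = 10 × 5.323 = 53.23 L·cmH2O/min.
× 0.098 J/(L·cmH2O) → 5.217 J/min.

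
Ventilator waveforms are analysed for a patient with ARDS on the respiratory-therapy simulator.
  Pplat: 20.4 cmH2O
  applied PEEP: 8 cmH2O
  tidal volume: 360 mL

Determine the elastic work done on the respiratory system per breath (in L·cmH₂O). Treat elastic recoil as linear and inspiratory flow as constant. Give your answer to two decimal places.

2.23

Elastic work ≈ ½ × (Pplat − PEEP) × Vt = 0.5 × (20.4 − 8) × 0.360 L = 0.5 × 12.4 × 0.360 = 2.232 L·cmH2O.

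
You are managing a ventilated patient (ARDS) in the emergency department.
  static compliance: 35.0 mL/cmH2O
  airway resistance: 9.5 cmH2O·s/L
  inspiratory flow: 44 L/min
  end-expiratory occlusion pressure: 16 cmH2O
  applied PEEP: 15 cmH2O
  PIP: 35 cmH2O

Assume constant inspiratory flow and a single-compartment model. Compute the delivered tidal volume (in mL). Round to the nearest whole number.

Flow: 44 L/min ÷ 60 = 0.7333 L/s.
Total PEEP = 16 cmH2O (set 15 + intrinsic 1); this is the baseline alveolar pressure.
Equation of motion (constant flow): PIP = Vt/C + R·V̇ + PEEP.
Vt/C = PIP − R·V̇ − PEEP = 35 − 6.966 − 16 = 12.034 cmH2O.
Vt = C × 12.034 = 35.0 × 12.034 = 421.19 mL.

421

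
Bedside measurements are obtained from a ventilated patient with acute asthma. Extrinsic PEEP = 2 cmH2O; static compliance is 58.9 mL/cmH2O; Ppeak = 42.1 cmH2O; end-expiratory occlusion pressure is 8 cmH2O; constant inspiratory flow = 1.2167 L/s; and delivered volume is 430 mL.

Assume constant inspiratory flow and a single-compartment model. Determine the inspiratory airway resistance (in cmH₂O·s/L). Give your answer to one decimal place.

22.0

Total PEEP = 8 cmH2O (set 2 + intrinsic 6); this is the baseline alveolar pressure.
Equation of motion (constant flow): PIP = Vt/C + R·V̇ + PEEP.
R·V̇ = PIP − Vt/C − PEEP = 42.1 − 430/58.9 − 8 = 42.1 − 7.301 − 8 = 26.799 cmH2O.
R = 26.799 / 1.2167 = 22.026 cmH2O·s/L.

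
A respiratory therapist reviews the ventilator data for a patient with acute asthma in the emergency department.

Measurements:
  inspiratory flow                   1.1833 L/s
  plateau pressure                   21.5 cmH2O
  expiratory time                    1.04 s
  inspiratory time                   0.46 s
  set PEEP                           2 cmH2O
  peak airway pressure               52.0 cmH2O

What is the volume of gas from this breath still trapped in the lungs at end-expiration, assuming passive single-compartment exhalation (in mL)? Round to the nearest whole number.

Vt = flow × Ti = 1.1833 L/s × 0.46 s × 1000 mL/L = 544.32 mL.
R = (PIP − Pplat)/V̇ = (52.0 − 21.5) / 1.1833 = 30.5/1.1833 = 25.775 cmH2O·s/L.
C = Vt/(Pplat − PEEP) = 544.32 / (21.5 − 2) = 544.32/19.5 = 27.914 mL/cmH2O.
τ = R × C = 25.775 × 0.02791 L/cmH2O = 0.7194 s.
Fraction remaining = e^(−Te/τ) = e^(−1.04/0.7194) = 0.2356.
Trapped volume = 544.32 × 0.2356 = 128.24 mL.

128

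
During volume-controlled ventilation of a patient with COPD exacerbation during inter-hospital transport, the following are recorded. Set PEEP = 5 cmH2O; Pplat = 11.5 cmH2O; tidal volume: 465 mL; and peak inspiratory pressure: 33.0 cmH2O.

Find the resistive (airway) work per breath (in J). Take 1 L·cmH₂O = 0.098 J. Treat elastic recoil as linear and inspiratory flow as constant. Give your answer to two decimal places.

0.98

With constant inspiratory flow the resistive pressure is constant at PIP − Pplat = 33.0 − 11.5 = 21.5 cmH2O, so resistive work = 21.5 × 0.465 = 9.998 L·cmH2O.
× 0.098 J/(L·cmH2O) → 0.9798 J.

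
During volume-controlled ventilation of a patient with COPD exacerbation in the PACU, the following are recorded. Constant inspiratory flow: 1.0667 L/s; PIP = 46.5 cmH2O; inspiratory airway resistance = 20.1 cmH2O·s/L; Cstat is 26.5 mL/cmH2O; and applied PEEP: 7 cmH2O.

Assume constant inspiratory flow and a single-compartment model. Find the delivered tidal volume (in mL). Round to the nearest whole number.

479

Equation of motion (constant flow): PIP = Vt/C + R·V̇ + PEEP.
Vt/C = PIP − R·V̇ − PEEP = 46.5 − 21.441 − 7 = 18.059 cmH2O.
Vt = C × 18.059 = 26.5 × 18.059 = 478.56 mL.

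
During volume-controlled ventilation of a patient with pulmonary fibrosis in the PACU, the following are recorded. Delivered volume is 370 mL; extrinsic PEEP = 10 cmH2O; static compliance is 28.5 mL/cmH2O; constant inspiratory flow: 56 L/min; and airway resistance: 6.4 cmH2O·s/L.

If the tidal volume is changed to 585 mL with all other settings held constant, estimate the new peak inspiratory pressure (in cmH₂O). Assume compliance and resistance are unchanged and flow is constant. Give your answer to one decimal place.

Flow: 56 L/min ÷ 60 = 0.9333 L/s.
PIP = Vt/C + R·V̇ + PEEP (constant-flow equation of motion).
Only the elastic term changes: ΔPIP = ΔVt / C = (585 − 370) / 28.5 = 7.544 cmH2O.
Original PIP = 370/28.5 + 6.4×0.9333 + 10 = 28.956 cmH2O; new PIP = 28.956 + (7.544) = 36.5 cmH2O.

36.5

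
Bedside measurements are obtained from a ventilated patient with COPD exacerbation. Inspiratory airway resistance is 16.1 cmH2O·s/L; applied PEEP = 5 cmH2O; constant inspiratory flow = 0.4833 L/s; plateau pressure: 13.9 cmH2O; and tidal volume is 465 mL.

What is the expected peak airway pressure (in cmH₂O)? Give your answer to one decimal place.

PIP = Pplat + Raw × flow = 13.9 + 16.1 × 0.4833 = 13.9 + 7.781 = 21.681 cmH2O.

21.7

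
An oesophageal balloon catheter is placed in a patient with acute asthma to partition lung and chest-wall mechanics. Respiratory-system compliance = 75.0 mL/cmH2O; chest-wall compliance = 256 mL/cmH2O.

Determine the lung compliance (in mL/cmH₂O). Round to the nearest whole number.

106

1/CL = 1/Crs − 1/Ccw.
1/CL = 1/75.0 − 1/256 = 0.009427.
CL = 106.08 mL/cmH2O.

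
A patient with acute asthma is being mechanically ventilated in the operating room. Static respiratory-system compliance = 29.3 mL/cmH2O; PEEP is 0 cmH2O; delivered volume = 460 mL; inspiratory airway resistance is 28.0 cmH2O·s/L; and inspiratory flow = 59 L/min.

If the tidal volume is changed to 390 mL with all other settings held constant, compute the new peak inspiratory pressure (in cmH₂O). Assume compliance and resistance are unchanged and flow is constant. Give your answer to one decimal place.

40.8

Flow: 59 L/min ÷ 60 = 0.9833 L/s.
PIP = Vt/C + R·V̇ + PEEP (constant-flow equation of motion).
Only the elastic term changes: ΔPIP = ΔVt / C = (390 − 460) / 29.3 = -2.389 cmH2O.
Original PIP = 460/29.3 + 28.0×0.9833 + 0 = 43.232 cmH2O; new PIP = 43.232 + (-2.389) = 40.843 cmH2O.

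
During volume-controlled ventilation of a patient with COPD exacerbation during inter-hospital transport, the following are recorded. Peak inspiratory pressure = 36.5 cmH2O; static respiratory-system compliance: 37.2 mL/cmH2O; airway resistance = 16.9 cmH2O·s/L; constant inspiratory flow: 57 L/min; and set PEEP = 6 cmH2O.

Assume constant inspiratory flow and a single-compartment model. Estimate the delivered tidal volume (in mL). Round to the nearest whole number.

Flow: 57 L/min ÷ 60 = 0.95 L/s.
Equation of motion (constant flow): PIP = Vt/C + R·V̇ + PEEP.
Vt/C = PIP − R·V̇ − PEEP = 36.5 − 16.055 − 6 = 14.445 cmH2O.
Vt = C × 14.445 = 37.2 × 14.445 = 537.35 mL.

537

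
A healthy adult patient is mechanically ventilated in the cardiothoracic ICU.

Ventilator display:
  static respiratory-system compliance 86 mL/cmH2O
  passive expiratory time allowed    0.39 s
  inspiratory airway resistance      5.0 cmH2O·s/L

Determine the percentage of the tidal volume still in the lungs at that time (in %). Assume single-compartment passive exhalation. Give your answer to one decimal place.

40.4

τ = R × C = 5.0 × 86 mL/cmH2O = 5.0 × 0.086 L/cmH2O = 0.43 s.
Passive exhalation: V(t)/V₀ = e^(−t/τ) = e^(−0.39/0.43) = 0.4037.
Fraction remaining = 0.4037 → 40.37%.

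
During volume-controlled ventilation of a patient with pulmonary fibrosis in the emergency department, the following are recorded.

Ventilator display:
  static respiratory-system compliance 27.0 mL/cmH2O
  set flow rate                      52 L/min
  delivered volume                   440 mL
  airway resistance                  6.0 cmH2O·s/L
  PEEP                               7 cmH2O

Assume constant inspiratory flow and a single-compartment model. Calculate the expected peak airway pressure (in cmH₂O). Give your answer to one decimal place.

Flow: 52 L/min ÷ 60 = 0.8667 L/s.
Equation of motion (constant flow): PIP = Vt/C + R·V̇ + PEEP.
PIP = 440/27.0 + 6.0×0.8667 + 7 = 16.296 + 5.2 + 7 = 28.496 cmH2O.

28.5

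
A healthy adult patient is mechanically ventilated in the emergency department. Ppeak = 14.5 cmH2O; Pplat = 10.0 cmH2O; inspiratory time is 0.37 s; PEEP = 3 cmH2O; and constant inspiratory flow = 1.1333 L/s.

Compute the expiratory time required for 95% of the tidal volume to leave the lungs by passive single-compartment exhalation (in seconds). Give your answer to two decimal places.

Vt = flow × Ti = 1.1333 L/s × 0.37 s × 1000 mL/L = 419.32 mL.
R = (PIP − Pplat)/V̇ = (14.5 − 10.0) / 1.1333 = 4.5/1.1333 = 3.971 cmH2O·s/L.
C = Vt/(Pplat − PEEP) = 419.32 / (10.0 − 3) = 419.32/7.0 = 59.903 mL/cmH2O.
τ = R × C = 3.971 × 0.0599 L/cmH2O = 0.2379 s.
t = −τ·ln(1 − 0.95) = −0.2379·ln(0.05) = 0.7127 s.

0.71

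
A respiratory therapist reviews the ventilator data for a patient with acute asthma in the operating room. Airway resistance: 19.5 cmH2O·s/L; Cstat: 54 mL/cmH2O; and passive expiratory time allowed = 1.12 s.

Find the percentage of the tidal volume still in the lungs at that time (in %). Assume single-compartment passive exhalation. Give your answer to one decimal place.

34.5

τ = R × C = 19.5 × 54 mL/cmH2O = 19.5 × 0.054 L/cmH2O = 1.053 s.
Passive exhalation: V(t)/V₀ = e^(−t/τ) = e^(−1.12/1.053) = 0.3452.
Fraction remaining = 0.3452 → 34.52%.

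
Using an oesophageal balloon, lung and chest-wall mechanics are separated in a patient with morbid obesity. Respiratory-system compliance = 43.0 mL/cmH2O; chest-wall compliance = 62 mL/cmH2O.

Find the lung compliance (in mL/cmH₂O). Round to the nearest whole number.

1/CL = 1/Crs − 1/Ccw.
1/CL = 1/43.0 − 1/62 = 0.007127.
CL = 140.31 mL/cmH2O.

140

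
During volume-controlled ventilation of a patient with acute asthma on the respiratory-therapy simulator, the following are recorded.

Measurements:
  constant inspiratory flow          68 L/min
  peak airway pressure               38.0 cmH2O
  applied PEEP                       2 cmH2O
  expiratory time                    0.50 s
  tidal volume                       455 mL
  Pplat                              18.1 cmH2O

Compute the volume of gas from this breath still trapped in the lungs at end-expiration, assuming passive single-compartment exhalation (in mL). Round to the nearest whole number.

166

Flow: 68 L/min ÷ 60 = 1.1333 L/s.
R = (PIP − Pplat)/V̇ = (38.0 − 18.1) / 1.1333 = 19.9/1.1333 = 17.559 cmH2O·s/L.
C = Vt/(Pplat − PEEP) = 455.0 / (18.1 − 2) = 455.0/16.1 = 28.261 mL/cmH2O.
τ = R × C = 17.559 × 0.02826 L/cmH2O = 0.4962 s.
Fraction remaining = e^(−Te/τ) = e^(−0.50/0.4962) = 0.3651.
Trapped volume = 455.0 × 0.3651 = 166.12 mL.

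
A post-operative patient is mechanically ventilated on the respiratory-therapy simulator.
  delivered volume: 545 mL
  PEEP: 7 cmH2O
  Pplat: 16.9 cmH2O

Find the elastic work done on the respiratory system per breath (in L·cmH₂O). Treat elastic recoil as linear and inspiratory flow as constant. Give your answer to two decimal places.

2.70

Elastic work ≈ ½ × (Pplat − PEEP) × Vt = 0.5 × (16.9 − 7) × 0.545 L = 0.5 × 9.9 × 0.545 = 2.698 L·cmH2O.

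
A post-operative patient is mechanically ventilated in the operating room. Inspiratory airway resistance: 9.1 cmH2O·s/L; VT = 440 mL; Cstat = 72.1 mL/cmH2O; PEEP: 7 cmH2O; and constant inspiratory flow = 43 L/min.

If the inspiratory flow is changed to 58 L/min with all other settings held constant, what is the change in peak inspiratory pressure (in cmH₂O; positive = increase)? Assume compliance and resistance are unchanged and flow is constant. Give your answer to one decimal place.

2.3

Flow: 43 L/min ÷ 60 = 0.7167 L/s.
New flow: 58 L/min ÷ 60 = 0.9667 L/s.
PIP = Vt/C + R·V̇ + PEEP (constant-flow equation of motion).
Only the resistive term changes: ΔPIP = R × ΔV̇ = 9.1 × (0.9667 − 0.7167) = 9.1 × 0.25 = 2.275 cmH2O.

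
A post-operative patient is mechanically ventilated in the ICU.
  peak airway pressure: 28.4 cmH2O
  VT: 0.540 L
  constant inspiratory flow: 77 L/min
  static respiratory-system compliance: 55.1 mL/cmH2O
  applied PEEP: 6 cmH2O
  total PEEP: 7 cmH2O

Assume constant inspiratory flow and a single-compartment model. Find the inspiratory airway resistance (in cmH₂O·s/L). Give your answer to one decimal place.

Flow: 77 L/min ÷ 60 = 1.2833 L/s.
Total PEEP = 7 cmH2O (set 6 + intrinsic 1); this is the baseline alveolar pressure.
Equation of motion (constant flow): PIP = Vt/C + R·V̇ + PEEP.
R·V̇ = PIP − Vt/C − PEEP = 28.4 − 540/55.1 − 7 = 28.4 − 9.8 − 7 = 11.6 cmH2O.
R = 11.6 / 1.2833 = 9.039 cmH2O·s/L.

9.0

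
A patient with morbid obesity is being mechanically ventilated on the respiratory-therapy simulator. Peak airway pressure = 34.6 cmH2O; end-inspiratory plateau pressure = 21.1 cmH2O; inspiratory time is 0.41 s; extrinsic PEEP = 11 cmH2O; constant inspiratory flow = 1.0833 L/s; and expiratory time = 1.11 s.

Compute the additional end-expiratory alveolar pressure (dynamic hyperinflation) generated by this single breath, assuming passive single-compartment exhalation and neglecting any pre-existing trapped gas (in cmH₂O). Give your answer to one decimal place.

1.3

Vt = flow × Ti = 1.0833 L/s × 0.41 s × 1000 mL/L = 444.15 mL.
R = (PIP − Pplat)/V̇ = (34.6 − 21.1) / 1.0833 = 13.5/1.0833 = 12.462 cmH2O·s/L.
C = Vt/(Pplat − PEEP) = 444.15 / (21.1 − 11) = 444.15/10.1 = 43.975 mL/cmH2O.
τ = R × C = 12.462 × 0.04398 L/cmH2O = 0.5481 s.
Fraction remaining = e^(−Te/τ) = e^(−1.11/0.5481) = 0.132; trapped volume = 444.15 × 0.132 = 58.628 mL.
Additional alveolar pressure from trapping ≈ V_trapped / C = 58.628 / 43.975 = 1.333 cmH2O.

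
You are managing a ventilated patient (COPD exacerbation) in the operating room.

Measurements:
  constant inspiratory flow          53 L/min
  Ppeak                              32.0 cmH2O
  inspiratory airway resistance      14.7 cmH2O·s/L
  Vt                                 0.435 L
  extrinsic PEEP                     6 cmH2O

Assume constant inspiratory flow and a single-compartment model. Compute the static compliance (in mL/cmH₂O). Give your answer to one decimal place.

Flow: 53 L/min ÷ 60 = 0.8833 L/s.
Equation of motion (constant flow): PIP = Vt/C + R·V̇ + PEEP.
Vt/C = PIP − R·V̇ − PEEP = 32.0 − 14.7×0.8833 − 6 = 32.0 − 12.985 − 6 = 13.015 cmH2O.
C = Vt / 13.015 = 435 / 13.015 = 33.423 mL/cmH2O.

33.4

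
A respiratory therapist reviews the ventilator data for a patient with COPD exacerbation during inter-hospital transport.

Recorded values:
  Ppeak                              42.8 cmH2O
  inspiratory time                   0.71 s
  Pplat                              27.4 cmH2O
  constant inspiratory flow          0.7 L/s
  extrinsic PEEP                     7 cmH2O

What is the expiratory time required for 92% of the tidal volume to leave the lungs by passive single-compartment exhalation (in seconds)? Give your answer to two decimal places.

1.35

Vt = flow × Ti = 0.7 L/s × 0.71 s × 1000 mL/L = 497.0 mL.
R = (PIP − Pplat)/V̇ = (42.8 − 27.4) / 0.7 = 15.4/0.7 = 22.0 cmH2O·s/L.
C = Vt/(Pplat − PEEP) = 497.0 / (27.4 − 7) = 497.0/20.4 = 24.363 mL/cmH2O.
τ = R × C = 22.0 × 0.02436 L/cmH2O = 0.5359 s.
t = −τ·ln(1 − 0.92) = −0.5359·ln(0.08) = 1.354 s.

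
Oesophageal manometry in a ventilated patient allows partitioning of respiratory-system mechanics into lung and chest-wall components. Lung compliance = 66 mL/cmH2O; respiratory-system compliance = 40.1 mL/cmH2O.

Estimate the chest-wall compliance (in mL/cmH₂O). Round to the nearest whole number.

102

1/Ccw = 1/Crs − 1/CL.
1/Ccw = 1/40.1 − 1/66 = 0.009786.
Ccw = 102.19 mL/cmH2O.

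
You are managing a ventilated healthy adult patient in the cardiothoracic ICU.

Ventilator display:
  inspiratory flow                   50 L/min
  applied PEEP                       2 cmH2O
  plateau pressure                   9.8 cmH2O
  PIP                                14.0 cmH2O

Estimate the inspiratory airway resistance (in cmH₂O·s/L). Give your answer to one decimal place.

Flow: 50 L/min ÷ 60 = 0.8333 L/s.
Raw = (PIP − Pplat) / flow = (14.0 − 9.8) / 0.8333 = 4.2 / 0.8333 = 5.04 cmH2O·s/L.

5.0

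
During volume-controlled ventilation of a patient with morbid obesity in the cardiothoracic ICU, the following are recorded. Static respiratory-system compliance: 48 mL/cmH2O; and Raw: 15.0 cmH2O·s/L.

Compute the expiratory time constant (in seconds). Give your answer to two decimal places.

τ = R × C = 15.0 × 48 mL/cmH2O = 15.0 × 0.048 L/cmH2O = 0.72 s.

0.72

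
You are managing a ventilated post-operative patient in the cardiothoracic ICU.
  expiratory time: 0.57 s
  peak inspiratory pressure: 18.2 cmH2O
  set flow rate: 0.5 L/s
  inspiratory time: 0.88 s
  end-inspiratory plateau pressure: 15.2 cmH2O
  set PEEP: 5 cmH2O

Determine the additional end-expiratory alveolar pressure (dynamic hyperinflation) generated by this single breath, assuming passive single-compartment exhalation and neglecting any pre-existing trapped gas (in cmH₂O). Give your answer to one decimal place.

1.1

Vt = flow × Ti = 0.5 L/s × 0.88 s × 1000 mL/L = 440.0 mL.
R = (PIP − Pplat)/V̇ = (18.2 − 15.2) / 0.5 = 3.0/0.5 = 6.0 cmH2O·s/L.
C = Vt/(Pplat − PEEP) = 440.0 / (15.2 − 5) = 440.0/10.2 = 43.137 mL/cmH2O.
τ = R × C = 6.0 × 0.04314 L/cmH2O = 0.2588 s.
Fraction remaining = e^(−Te/τ) = e^(−0.57/0.2588) = 0.1105; trapped volume = 440.0 × 0.1105 = 48.62 mL.
Additional alveolar pressure from trapping ≈ V_trapped / C = 48.62 / 43.137 = 1.127 cmH2O.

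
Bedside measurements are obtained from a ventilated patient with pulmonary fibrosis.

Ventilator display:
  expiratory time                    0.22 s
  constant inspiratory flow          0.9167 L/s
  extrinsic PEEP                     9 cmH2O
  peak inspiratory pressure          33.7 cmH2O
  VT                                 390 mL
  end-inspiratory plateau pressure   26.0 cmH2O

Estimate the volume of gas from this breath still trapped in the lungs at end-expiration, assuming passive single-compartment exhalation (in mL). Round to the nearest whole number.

125

R = (PIP − Pplat)/V̇ = (33.7 − 26.0) / 0.9167 = 7.7/0.9167 = 8.4 cmH2O·s/L.
C = Vt/(Pplat − PEEP) = 390.0 / (26.0 − 9) = 390.0/17.0 = 22.941 mL/cmH2O.
τ = R × C = 8.4 × 0.02294 L/cmH2O = 0.1927 s.
Fraction remaining = e^(−Te/τ) = e^(−0.22/0.1927) = 0.3193.
Trapped volume = 390.0 × 0.3193 = 124.53 mL.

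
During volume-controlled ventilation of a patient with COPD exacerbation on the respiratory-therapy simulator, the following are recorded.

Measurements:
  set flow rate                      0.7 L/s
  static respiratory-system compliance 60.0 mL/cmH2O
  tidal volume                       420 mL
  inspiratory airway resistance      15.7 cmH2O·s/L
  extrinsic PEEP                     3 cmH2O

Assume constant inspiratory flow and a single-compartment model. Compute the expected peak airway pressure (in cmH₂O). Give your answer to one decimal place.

21.0

Equation of motion (constant flow): PIP = Vt/C + R·V̇ + PEEP.
PIP = 420/60.0 + 15.7×0.7 + 3 = 7.0 + 10.99 + 3 = 20.99 cmH2O.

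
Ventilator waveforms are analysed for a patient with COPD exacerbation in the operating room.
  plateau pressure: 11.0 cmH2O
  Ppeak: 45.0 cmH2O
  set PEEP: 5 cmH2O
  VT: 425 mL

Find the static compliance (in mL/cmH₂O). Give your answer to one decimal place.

Cstat = Vt / (Pplat − PEEP) = 425 / (11.0 − 5) = 425 / 6.0 = 70.833 mL/cmH2O.

70.8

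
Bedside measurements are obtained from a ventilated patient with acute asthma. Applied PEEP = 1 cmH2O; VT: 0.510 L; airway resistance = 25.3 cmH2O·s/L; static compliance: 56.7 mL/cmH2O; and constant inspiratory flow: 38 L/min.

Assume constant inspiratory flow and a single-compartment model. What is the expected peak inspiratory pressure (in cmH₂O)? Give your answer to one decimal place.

Flow: 38 L/min ÷ 60 = 0.6333 L/s.
Equation of motion (constant flow): PIP = Vt/C + R·V̇ + PEEP.
PIP = 510/56.7 + 25.3×0.6333 + 1 = 8.995 + 16.022 + 1 = 26.017 cmH2O.

26.0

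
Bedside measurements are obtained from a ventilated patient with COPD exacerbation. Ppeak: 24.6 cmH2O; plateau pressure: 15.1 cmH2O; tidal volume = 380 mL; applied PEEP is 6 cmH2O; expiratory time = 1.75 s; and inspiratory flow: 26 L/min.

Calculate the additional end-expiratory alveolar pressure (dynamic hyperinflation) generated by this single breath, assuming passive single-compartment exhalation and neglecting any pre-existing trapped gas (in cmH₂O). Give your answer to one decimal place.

Flow: 26 L/min ÷ 60 = 0.4333 L/s.
R = (PIP − Pplat)/V̇ = (24.6 − 15.1) / 0.4333 = 9.5/0.4333 = 21.925 cmH2O·s/L.
C = Vt/(Pplat − PEEP) = 380.0 / (15.1 − 6) = 380.0/9.1 = 41.758 mL/cmH2O.
τ = R × C = 21.925 × 0.04176 L/cmH2O = 0.9156 s.
Fraction remaining = e^(−Te/τ) = e^(−1.75/0.9156) = 0.1479; trapped volume = 380.0 × 0.1479 = 56.202 mL.
Additional alveolar pressure from trapping ≈ V_trapped / C = 56.202 / 41.758 = 1.346 cmH2O.

1.3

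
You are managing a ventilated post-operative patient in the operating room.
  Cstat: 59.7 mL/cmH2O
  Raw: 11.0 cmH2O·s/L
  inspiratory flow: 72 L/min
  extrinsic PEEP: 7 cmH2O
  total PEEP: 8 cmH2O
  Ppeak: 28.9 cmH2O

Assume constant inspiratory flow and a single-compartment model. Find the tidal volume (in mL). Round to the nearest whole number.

Flow: 72 L/min ÷ 60 = 1.2 L/s.
Total PEEP = 8 cmH2O (set 7 + intrinsic 1); this is the baseline alveolar pressure.
Equation of motion (constant flow): PIP = Vt/C + R·V̇ + PEEP.
Vt/C = PIP − R·V̇ − PEEP = 28.9 − 13.2 − 8 = 7.7 cmH2O.
Vt = C × 7.7 = 59.7 × 7.7 = 459.69 mL.

460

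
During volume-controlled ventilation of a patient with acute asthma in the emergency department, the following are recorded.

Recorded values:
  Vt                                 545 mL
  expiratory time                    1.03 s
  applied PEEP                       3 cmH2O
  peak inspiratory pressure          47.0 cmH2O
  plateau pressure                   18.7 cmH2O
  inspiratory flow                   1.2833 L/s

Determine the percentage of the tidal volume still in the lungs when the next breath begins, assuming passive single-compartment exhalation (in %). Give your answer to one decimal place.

R = (PIP − Pplat)/V̇ = (47.0 − 18.7) / 1.2833 = 28.3/1.2833 = 22.053 cmH2O·s/L.
C = Vt/(Pplat − PEEP) = 545.0 / (18.7 − 3) = 545.0/15.7 = 34.713 mL/cmH2O.
τ = R × C = 22.053 × 0.03471 L/cmH2O = 0.7655 s.
Fraction remaining at end-expiration = e^(−Te/τ) = e^(−1.03/0.7655) = 0.2604 → 26.04%.

26.0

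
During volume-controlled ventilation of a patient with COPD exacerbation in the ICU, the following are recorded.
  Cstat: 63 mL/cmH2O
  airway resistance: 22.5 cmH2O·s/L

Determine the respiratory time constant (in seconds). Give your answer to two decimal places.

1.42

τ = R × C = 22.5 × 63 mL/cmH2O = 22.5 × 0.063 L/cmH2O = 1.418 s.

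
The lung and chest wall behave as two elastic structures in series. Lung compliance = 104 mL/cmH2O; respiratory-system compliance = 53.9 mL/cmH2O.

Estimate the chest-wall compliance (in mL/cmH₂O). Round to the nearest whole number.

112

1/Ccw = 1/Crs − 1/CL.
1/Ccw = 1/53.9 − 1/104 = 0.008937.
Ccw = 111.89 mL/cmH2O.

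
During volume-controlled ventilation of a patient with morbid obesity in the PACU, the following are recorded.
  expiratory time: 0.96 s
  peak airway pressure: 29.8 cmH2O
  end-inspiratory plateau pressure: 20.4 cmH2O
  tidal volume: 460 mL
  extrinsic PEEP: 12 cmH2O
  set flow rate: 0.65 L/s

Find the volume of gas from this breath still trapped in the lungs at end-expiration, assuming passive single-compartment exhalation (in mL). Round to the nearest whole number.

R = (PIP − Pplat)/V̇ = (29.8 − 20.4) / 0.65 = 9.4/0.65 = 14.462 cmH2O·s/L.
C = Vt/(Pplat − PEEP) = 460.0 / (20.4 − 12) = 460.0/8.4 = 54.762 mL/cmH2O.
τ = R × C = 14.462 × 0.05476 L/cmH2O = 0.7919 s.
Fraction remaining = e^(−Te/τ) = e^(−0.96/0.7919) = 0.2975.
Trapped volume = 460.0 × 0.2975 = 136.85 mL.

137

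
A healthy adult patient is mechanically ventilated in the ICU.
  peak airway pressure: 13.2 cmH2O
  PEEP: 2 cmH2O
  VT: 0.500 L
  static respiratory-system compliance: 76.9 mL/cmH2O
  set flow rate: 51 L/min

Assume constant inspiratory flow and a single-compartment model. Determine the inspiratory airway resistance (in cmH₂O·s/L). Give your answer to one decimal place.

5.5

Flow: 51 L/min ÷ 60 = 0.85 L/s.
Equation of motion (constant flow): PIP = Vt/C + R·V̇ + PEEP.
R·V̇ = PIP − Vt/C − PEEP = 13.2 − 500/76.9 − 2 = 13.2 − 6.502 − 2 = 4.698 cmH2O.
R = 4.698 / 0.85 = 5.527 cmH2O·s/L.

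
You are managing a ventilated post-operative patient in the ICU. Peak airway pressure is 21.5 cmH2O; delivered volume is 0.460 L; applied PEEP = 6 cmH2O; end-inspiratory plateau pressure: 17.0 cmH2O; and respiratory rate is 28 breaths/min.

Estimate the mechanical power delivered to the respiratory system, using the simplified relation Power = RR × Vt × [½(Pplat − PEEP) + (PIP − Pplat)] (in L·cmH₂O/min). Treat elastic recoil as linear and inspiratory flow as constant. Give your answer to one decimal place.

128.8

Per-breath work = Vt × [½(Pplat−PEEP) + (PIP−Pplat)] = 0.460 × [0.5×11.0 + 4.5] = 0.460 × 10.0 = 4.6 L·cmH2O.
Power = 28 × 4.6 = 128.8 L·cmH2O/min.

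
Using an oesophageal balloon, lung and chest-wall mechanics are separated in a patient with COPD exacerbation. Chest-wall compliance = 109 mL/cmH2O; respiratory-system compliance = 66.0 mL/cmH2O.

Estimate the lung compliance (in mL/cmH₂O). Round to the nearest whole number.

1/CL = 1/Crs − 1/Ccw.
1/CL = 1/66.0 − 1/109 = 0.005977.
CL = 167.31 mL/cmH2O.

167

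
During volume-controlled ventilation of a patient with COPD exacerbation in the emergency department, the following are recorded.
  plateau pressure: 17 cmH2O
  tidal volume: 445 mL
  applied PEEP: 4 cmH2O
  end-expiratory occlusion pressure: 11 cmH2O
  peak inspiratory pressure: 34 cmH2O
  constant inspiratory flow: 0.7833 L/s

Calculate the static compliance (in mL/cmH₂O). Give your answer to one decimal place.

End-expiratory occlusion gives total PEEP = 11 cmH2O (intrinsic PEEP = 11 − 4 = 7). Use total PEEP for the elastic gradient.
Cstat = Vt / (Pplat − PEEPtotal) = 445 / (17 − 11) = 445 / 6.0 = 74.167 mL/cmH2O.

74.2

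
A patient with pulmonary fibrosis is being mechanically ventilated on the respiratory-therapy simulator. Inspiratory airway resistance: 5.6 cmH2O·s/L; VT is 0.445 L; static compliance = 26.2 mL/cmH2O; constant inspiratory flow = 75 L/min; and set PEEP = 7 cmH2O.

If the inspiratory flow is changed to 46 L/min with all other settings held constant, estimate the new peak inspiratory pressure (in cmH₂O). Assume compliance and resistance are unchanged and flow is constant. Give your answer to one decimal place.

Flow: 75 L/min ÷ 60 = 1.25 L/s.
New flow: 46 L/min ÷ 60 = 0.7667 L/s.
PIP = Vt/C + R·V̇ + PEEP (constant-flow equation of motion).
Only the resistive term changes: ΔPIP = R × ΔV̇ = 5.6 × (0.7667 − 1.25) = 5.6 × -0.4833 = -2.706 cmH2O.
Original PIP = 445/26.2 + 5.6×1.25 + 7 = 30.985 cmH2O; new PIP = 30.985 + (-2.706) = 28.279 cmH2O.

28.3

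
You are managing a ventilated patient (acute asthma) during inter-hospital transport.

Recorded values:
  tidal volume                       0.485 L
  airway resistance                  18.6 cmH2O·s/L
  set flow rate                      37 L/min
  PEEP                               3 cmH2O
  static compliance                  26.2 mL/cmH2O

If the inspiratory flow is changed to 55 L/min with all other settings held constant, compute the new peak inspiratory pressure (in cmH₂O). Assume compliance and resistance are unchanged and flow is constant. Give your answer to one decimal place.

38.6

Flow: 37 L/min ÷ 60 = 0.6167 L/s.
New flow: 55 L/min ÷ 60 = 0.9167 L/s.
PIP = Vt/C + R·V̇ + PEEP (constant-flow equation of motion).
Only the resistive term changes: ΔPIP = R × ΔV̇ = 18.6 × (0.9167 − 0.6167) = 18.6 × 0.3 = 5.58 cmH2O.
Original PIP = 485/26.2 + 18.6×0.6167 + 3 = 32.982 cmH2O; new PIP = 32.982 + (5.58) = 38.562 cmH2O.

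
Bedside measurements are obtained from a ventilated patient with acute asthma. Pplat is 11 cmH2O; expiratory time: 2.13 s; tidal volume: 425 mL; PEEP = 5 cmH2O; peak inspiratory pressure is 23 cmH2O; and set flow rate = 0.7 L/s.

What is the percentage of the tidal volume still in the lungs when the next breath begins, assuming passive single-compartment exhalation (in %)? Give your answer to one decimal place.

17.3

R = (PIP − Pplat)/V̇ = (23 − 11) / 0.7 = 12.0/0.7 = 17.143 cmH2O·s/L.
C = Vt/(Pplat − PEEP) = 425.0 / (11 − 5) = 425.0/6.0 = 70.833 mL/cmH2O.
τ = R × C = 17.143 × 0.07083 L/cmH2O = 1.214 s.
Fraction remaining at end-expiration = e^(−Te/τ) = e^(−2.13/1.214) = 0.173 → 17.3%.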